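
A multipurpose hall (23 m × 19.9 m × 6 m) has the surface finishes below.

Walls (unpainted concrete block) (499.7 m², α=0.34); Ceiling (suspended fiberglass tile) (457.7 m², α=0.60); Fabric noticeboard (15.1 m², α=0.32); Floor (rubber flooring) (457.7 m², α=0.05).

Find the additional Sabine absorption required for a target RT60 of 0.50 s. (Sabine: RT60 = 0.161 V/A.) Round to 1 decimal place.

Total absorption A₁ = 499.7·0.34 + 457.7·0.60 + 15.1·0.32 + 457.7·0.05
  = 169.898 + 274.620 + 4.832 + 22.885 = 472.235 m² sabins.
V = 2746.2 m³. Required absorption A₂ = 0.161 × 2746.2 / 0.50 = 884.276 sabins.
ΔA = A₂ − A₁ = 884.276 − 472.235 = 412.0 sabins.

412.0 sabins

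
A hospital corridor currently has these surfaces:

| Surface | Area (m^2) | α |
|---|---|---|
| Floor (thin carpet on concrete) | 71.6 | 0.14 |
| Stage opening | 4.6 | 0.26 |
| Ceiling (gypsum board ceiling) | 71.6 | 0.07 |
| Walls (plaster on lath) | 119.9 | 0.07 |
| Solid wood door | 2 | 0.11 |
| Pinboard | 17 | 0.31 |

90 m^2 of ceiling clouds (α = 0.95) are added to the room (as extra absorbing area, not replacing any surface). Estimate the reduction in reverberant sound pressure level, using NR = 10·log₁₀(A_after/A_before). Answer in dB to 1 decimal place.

5.8 dB

Equivalent absorption area: A_before = 71.6·0.14 + 4.6·0.26 + 71.6·0.07 + 119.9·0.07 + 2·0.11 + 17·0.31 = 30.115 m^2.
Treatment contributes 90·0.95 = 85.500 sabins.
New total A_after = 115.615 sabins.
NR = 10·log₁₀(115.615/30.115) = 5.8 dB.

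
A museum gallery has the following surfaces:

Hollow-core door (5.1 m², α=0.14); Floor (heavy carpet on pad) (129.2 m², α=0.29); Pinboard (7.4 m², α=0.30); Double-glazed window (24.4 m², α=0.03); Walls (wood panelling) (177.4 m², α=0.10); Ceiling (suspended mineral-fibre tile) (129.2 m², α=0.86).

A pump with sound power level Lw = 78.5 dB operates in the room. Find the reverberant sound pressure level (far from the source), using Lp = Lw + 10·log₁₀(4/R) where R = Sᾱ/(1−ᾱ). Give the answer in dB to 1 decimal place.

60.3 dB

A = 169.986 sabins; S = 472.7 m².
ᾱ = 0.3596, so room constant R = A/(1−ᾱ) = 265.437 m².
Lp = Lw + 10 log₁₀(4/R) = 78.5 -18.22 = 60.3 dB.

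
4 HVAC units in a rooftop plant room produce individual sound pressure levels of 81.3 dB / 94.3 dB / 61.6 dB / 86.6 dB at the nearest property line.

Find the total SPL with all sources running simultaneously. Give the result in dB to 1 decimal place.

95.2 dB

Σ 10^(Lᵢ/10) = 3.285e+09.
Combined level = 10 log₁₀(3.285e+09) = 95.2 dB.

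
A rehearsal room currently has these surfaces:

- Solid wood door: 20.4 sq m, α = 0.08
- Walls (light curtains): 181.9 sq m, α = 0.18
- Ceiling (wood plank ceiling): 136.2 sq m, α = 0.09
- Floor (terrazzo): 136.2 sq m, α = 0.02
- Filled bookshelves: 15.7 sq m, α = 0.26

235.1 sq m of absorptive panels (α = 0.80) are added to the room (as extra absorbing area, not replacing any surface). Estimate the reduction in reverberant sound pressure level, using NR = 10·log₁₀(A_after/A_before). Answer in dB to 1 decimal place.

Equivalent absorption area: A_before = 20.4*0.08 + 181.9*0.18 + 136.2*0.09 + 136.2*0.02 + 15.7*0.26 = 53.438 sq m.
Treatment contributes 235.1·0.80 = 188.080 sabins.
A_after = 53.438 + 188.080 = 241.518 sabins.
NR = 10·log₁₀(241.518/53.438) = 6.6 dB.

6.6 dB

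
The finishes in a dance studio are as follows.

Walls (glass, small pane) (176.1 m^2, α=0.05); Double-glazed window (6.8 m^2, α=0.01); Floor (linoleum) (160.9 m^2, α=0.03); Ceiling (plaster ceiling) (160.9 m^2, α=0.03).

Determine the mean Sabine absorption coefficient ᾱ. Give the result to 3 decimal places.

Total surface area S = 504.7 m^2.
Σ(Sᵢαᵢ) = 176.1*0.05 + 6.8*0.01 + 160.9*0.03 + 160.9*0.03 = 18.527.
ᾱ = 18.527 / 504.7 = 0.037.

0.037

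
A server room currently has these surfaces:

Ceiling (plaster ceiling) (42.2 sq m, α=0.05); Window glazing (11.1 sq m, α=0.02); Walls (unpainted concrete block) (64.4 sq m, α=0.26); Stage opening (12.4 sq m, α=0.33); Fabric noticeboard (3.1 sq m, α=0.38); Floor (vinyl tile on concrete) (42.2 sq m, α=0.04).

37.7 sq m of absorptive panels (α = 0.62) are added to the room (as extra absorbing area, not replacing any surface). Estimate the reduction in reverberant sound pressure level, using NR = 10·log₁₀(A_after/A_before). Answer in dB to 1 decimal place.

Summing Sᵢαᵢ: 2.110 + 0.222 + 16.744 + 4.092 + 1.178 + 1.688 → A_before = 26.034 sabins.
Treatment contributes 37.7·0.62 = 23.374 sabins.
New total A_after = 49.408 sabins.
NR = 10·log₁₀(49.408/26.034) = 2.8 dB.

2.8 dB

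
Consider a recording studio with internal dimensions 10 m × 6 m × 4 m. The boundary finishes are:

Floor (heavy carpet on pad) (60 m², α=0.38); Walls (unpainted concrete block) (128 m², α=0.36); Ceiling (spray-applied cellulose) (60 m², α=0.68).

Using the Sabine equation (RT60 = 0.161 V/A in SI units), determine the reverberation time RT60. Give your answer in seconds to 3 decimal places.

A = Σ Sᵢαᵢ = 60×0.38 + 128×0.36 + 60×0.68 = 109.680 sabins.
V = 10·6·4 = 240 m³.
Sabine: RT60 = 0.161 × 240 / 109.680 = 0.352 s.

0.352 sec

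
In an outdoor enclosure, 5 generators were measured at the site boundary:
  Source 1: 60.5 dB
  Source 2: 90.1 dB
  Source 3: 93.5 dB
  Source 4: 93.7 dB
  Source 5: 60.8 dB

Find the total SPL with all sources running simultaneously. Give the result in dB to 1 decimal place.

Σ 10^(Lᵢ/10) = 5.609e+09.
Combined level = 10 log₁₀(5.609e+09) = 97.5 dB.

97.5 dB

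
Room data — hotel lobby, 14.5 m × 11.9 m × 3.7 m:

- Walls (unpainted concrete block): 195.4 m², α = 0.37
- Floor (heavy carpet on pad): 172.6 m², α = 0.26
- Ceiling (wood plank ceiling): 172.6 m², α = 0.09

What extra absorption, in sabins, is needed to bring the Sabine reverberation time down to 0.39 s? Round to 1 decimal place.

Total absorption A₁ = 195.4×0.37 + 172.6×0.26 + 172.6×0.09
  = 72.298 + 44.876 + 15.534 = 132.708 m² sabins.
Target A₂ = 0.161·638.435/0.39 = 263.559 sabins (V = 638.435 m³).
Additional absorption ΔA = 263.559 − 132.708 = 130.9 sabins.

130.9 sabins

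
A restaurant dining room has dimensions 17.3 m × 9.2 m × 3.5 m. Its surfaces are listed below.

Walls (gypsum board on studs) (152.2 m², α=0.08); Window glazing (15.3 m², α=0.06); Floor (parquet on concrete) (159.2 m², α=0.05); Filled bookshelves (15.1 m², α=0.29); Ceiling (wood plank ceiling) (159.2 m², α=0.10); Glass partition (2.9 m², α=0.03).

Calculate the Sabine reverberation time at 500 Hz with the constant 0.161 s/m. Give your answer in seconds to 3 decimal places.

A = Σ Sᵢαᵢ = 152.2·0.08 + 15.3·0.06 + 159.2·0.05 + 15.1·0.29 + 159.2·0.10 + 2.9·0.03 = 41.440 sabins.
Room volume: 557.06 m³.
Sabine: RT60 = 0.161 × 557.06 / 41.440 = 2.164 s.

2.164 s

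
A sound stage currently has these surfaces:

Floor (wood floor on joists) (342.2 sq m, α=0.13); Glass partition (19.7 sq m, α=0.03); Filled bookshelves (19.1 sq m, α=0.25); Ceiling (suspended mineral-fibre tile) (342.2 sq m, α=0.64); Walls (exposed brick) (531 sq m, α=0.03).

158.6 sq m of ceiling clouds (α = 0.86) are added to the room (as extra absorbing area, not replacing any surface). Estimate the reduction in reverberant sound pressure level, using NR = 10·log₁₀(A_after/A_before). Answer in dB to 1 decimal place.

1.7 dB

Total absorption A_before = 342.2×0.13 + 19.7×0.03 + 19.1×0.25 + 342.2×0.64 + 531×0.03
  = 44.486 + 0.591 + 4.775 + 219.008 + 15.930 = 284.790 sq m sabins.
Added absorption = 158.6 × 0.86 = 136.396 sabins.
New total A_after = 421.186 sabins.
NR = 10·log₁₀(421.186/284.790) = 1.7 dB.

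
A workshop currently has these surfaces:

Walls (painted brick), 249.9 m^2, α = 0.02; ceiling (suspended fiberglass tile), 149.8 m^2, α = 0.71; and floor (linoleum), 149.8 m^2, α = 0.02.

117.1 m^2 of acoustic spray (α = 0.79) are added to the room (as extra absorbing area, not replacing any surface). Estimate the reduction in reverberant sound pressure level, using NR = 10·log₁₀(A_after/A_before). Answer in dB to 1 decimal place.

2.6 dB

Equivalent absorption area: A_before = 249.9*0.02 + 149.8*0.71 + 149.8*0.02 = 114.352 m^2.
Added absorption = 117.1 × 0.79 = 92.509 sabins.
A_after = 114.352 + 92.509 = 206.861 sabins.
Reduction = 10 log₁₀(A_after/A_before) = 10 log₁₀(1.8090) = 2.6 dB.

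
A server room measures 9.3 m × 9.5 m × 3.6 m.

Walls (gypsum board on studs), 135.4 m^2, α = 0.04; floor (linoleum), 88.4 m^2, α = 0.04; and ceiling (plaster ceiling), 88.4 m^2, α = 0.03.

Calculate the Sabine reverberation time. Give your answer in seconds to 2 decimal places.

Summing Sᵢαᵢ: 5.416 + 3.536 + 2.652 → A = 11.604 sabins.
Volume V = 9.3 × 9.5 × 3.6 = 318.06 m³.
Sabine: RT60 = 0.161 × 318.06 / 11.604 = 4.41 s.

4.41 sec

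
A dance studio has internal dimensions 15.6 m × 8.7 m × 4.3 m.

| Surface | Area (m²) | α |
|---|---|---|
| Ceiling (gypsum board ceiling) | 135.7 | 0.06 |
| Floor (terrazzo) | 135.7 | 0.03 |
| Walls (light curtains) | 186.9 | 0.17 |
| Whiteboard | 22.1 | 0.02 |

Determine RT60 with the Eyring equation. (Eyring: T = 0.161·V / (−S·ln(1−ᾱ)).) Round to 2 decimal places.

S = Σ Sᵢ = 480.4 m².
Σ(Sᵢαᵢ) = 135.7×0.06 + 135.7×0.03 + 186.9×0.17 + 22.1×0.02 = 44.428.
ᾱ = 44.428 / 480.4 = 0.0925.
−S·ln(1−ᾱ) = −480.4 × ln(1 − 0.0925) = 46.628.
V = 15.6 × 8.7 × 4.3 = 583.596 m³.
T = 0.161·V/[−S·ln(1−ᾱ)] = 0.161·583.596/46.628 = 2.02 s.

2.02 s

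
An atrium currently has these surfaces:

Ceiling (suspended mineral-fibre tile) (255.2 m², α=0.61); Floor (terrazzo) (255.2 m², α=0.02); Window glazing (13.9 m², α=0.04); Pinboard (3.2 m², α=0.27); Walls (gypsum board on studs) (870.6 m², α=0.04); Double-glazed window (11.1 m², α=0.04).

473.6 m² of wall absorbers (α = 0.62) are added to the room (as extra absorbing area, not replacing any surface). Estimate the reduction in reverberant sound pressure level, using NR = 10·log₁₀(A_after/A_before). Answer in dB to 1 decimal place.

A_before = Σ Sᵢαᵢ = 255.2·0.61 + 255.2·0.02 + 13.9·0.04 + 3.2·0.27 + 870.6·0.04 + 11.1·0.04 = 197.464 sabins.
Treatment contributes 473.6·0.62 = 293.632 sabins.
New total A_after = 491.096 sabins.
Reduction = 10 log₁₀(A_after/A_before) = 10 log₁₀(2.4870) = 4.0 dB.

4.0 dB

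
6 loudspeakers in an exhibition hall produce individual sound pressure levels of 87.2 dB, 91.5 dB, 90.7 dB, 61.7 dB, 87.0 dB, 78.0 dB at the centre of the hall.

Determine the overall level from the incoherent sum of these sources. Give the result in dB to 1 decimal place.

Σ 10^(Lᵢ/10) = 3.678e+09.
Combined level = 10 log₁₀(3.678e+09) = 95.7 dB.

95.7 dB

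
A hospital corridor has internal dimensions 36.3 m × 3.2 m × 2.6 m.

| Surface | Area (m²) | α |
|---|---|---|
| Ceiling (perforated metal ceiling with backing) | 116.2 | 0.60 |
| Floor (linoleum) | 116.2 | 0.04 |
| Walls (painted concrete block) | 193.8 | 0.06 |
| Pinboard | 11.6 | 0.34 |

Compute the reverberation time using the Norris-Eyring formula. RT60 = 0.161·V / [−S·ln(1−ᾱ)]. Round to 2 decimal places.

0.48 sec

S = Σ Sᵢ = 437.8 m².
Absorption A = 116.2×0.60 + 116.2×0.04 + 193.8×0.06 + 11.6×0.34 = 89.940 sabins.
Mean coefficient ᾱ = A/S = 0.2054.
Eyring denominator: −S ln(1−ᾱ) = 100.657.
V = 36.3 × 3.2 × 2.6 = 302.016 m³.
T = 0.161·V/[−S·ln(1−ᾱ)] = 0.161·302.016/100.657 = 0.48 s.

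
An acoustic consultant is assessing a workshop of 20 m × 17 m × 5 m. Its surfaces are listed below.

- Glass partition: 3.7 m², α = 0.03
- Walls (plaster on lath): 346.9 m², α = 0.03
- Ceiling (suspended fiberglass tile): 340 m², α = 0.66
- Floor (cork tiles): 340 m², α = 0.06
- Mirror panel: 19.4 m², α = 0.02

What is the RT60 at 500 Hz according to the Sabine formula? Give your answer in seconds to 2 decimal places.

1.07 seconds

Summing Sᵢαᵢ: 0.111 + 10.407 + 224.400 + 20.400 + 0.388 → A = 255.706 sabins.
V = 20·17·5 = 1700 m³.
Sabine: RT60 = 0.161 × 1700 / 255.706 = 1.07 s.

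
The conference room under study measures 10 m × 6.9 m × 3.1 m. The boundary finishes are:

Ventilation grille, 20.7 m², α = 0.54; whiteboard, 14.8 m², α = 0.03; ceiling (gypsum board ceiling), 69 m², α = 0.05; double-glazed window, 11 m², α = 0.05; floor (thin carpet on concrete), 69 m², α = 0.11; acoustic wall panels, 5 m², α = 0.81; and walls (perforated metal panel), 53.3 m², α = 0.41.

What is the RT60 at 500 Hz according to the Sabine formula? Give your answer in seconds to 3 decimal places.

0.701 sec

Total absorption A = 20.7×0.54 + 14.8×0.03 + 69×0.05 + 11×0.05 + 69×0.11 + 5×0.81 + 53.3×0.41
  = 11.178 + 0.444 + 3.450 + 0.550 + 7.590 + 4.050 + 21.853 = 49.115 m² sabins.
V = 10·6.9·3.1 = 213.9 m³.
RT60 = 0.161 · V / A = 0.161 × 213.9 / 49.115 = 0.701 s.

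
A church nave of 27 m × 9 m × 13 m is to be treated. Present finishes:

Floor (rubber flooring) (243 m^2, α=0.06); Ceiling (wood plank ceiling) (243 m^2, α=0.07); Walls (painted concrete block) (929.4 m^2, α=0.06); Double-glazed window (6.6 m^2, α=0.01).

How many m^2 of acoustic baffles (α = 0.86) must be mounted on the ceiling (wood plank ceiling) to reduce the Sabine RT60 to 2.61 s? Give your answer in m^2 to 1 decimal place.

136.0

Summing Sᵢαᵢ: 14.580 + 17.010 + 55.764 + 0.066 → A₁ = 87.420 sabins.
Required A₂ = 0.161·3159/2.61 = 194.866 sabins.
ΔA needed = 194.866 − 87.420 = 107.446 sabins.
Each m^2 of panel replacing the ceiling (wood plank ceiling) adds (0.86 − 0.07) = 0.79 sabins.
Area = ΔA/Δα = 107.446/0.79 = 136.0 m^2.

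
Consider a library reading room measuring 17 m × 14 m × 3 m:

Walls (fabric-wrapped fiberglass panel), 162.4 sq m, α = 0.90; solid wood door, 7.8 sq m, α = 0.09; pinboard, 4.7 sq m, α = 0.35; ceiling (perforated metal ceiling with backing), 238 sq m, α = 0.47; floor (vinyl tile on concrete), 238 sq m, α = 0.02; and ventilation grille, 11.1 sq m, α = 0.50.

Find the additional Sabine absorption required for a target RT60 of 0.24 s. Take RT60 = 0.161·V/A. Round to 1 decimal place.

A₁ = Σ Sᵢαᵢ = 162.4·0.90 + 7.8·0.09 + 4.7·0.35 + 238·0.47 + 238·0.02 + 11.1·0.50 = 270.677 sabins.
For T = 0.24 s, need A₂ = 0.161·V/T = 0.161·714/0.24 = 478.975 sabins.
Additional absorption ΔA = 478.975 − 270.677 = 208.3 sabins.

208.3 sabins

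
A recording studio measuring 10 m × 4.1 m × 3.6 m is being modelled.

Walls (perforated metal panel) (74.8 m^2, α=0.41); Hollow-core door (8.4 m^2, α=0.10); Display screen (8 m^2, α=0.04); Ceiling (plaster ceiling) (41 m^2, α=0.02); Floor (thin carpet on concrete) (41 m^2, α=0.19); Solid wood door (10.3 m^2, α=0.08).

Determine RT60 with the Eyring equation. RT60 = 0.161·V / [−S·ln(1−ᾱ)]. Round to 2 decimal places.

S = Σ Sᵢ = 183.5 m^2.
Σ(Sᵢαᵢ) = 74.8·0.41 + 8.4·0.10 + 8·0.04 + 41·0.02 + 41·0.19 + 10.3·0.08 = 41.262.
ᾱ = 41.262 / 183.5 = 0.2249.
Eyring denominator: −S ln(1−ᾱ) = 46.749.
V = 10 × 4.1 × 3.6 = 147.6 m³.
T = 0.161·V/[−S·ln(1−ᾱ)] = 0.161·147.6/46.749 = 0.51 s.

0.51 seconds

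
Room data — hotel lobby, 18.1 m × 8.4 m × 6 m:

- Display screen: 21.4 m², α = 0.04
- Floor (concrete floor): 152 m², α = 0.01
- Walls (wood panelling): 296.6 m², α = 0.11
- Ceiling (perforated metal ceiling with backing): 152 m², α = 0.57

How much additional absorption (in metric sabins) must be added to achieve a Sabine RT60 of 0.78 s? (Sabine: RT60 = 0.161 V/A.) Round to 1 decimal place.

66.7 sabins

A₁ = Σ Sᵢαᵢ = 21.4×0.04 + 152×0.01 + 296.6×0.11 + 152×0.57 = 121.642 sabins.
Target A₂ = 0.161·912.24/0.78 = 188.296 sabins (V = 912.24 m³).
Additional absorption ΔA = 188.296 − 121.642 = 66.7 sabins.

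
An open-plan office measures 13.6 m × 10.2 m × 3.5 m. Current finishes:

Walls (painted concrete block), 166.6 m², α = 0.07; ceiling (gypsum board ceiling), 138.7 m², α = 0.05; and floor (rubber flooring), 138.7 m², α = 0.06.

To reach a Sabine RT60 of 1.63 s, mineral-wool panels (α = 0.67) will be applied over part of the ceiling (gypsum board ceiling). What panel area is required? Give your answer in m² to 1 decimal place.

A₁ = Σ Sᵢαᵢ = 166.6×0.07 + 138.7×0.05 + 138.7×0.06 = 26.919 sabins.
V = 485.52 m³. Target absorption A₂ = 0.161 × 485.52 / 1.63 = 47.956 sabins.
Absorption to add: 47.956 − 26.919 = 21.037 sabins.
Net gain per m²: Δα = 0.67 − 0.05 = 0.62.
Panel area = 21.037 / 0.62 = 33.9 m².

33.9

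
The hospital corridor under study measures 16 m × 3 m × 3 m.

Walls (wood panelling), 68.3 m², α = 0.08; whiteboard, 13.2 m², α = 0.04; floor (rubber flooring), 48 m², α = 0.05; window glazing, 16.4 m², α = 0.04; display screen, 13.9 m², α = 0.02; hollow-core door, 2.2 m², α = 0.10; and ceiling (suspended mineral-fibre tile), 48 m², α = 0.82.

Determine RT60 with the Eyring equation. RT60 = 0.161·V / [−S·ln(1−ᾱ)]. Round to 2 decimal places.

Total surface area S = 68.3 + 13.2 + 48 + 16.4 + 13.9 + 2.2 + 48 = 210.0 m².
Absorption A = 68.3·0.08 + 13.2·0.04 + 48·0.05 + 16.4·0.04 + 13.9·0.02 + 2.2·0.10 + 48·0.82 = 48.906 sabins.
ᾱ = 48.906 / 210.0 = 0.2329.
Eyring denominator: −S ln(1−ᾱ) = 55.679.
V = 16 × 3 × 3 = 144 m³.
RT60 = 0.161 × 144 / 55.679 = 0.42 s.

0.42 sec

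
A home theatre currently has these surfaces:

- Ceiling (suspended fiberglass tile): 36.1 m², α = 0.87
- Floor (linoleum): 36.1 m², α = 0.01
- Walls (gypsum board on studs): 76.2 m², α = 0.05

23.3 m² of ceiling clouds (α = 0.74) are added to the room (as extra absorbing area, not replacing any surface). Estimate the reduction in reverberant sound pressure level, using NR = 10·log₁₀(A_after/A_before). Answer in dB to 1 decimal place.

A_before = Σ Sᵢαᵢ = 36.1×0.87 + 36.1×0.01 + 76.2×0.05 = 35.578 sabins.
Added absorption = 23.3 × 0.74 = 17.242 sabins.
A_after = 35.578 + 17.242 = 52.820 sabins.
NR = 10·log₁₀(52.820/35.578) = 1.7 dB.

1.7 dB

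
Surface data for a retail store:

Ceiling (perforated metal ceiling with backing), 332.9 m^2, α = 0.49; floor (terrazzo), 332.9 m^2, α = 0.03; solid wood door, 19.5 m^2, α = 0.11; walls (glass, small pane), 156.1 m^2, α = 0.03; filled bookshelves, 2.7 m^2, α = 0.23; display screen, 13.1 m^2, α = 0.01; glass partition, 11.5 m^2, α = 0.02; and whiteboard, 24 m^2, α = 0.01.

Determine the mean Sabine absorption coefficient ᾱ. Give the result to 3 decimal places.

0.203

S = Σ Sᵢ = 332.9 + 332.9 + 19.5 + 156.1 + 2.7 + 13.1 + 11.5 + 24 = 892.7 m^2.
A = 332.9*0.49 + 332.9*0.03 + 19.5*0.11 + 156.1*0.03 + 2.7*0.23 + 13.1*0.01 + 11.5*0.02 + 24*0.01 = 181.158 sabins.
ᾱ = A/S = 0.203.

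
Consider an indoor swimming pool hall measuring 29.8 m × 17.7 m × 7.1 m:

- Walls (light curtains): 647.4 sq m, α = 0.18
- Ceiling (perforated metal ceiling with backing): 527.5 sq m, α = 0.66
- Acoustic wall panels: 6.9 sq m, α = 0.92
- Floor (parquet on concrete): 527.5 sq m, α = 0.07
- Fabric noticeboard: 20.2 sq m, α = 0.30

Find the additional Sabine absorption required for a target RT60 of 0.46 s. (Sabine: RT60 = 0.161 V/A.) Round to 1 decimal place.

796.7 sabins

Total absorption A₁ = 647.4×0.18 + 527.5×0.66 + 6.9×0.92 + 527.5×0.07 + 20.2×0.30
  = 116.532 + 348.150 + 6.348 + 36.925 + 6.060 = 514.015 sq m sabins.
For T = 0.46 s, need A₂ = 0.161·V/T = 0.161·3744.966/0.46 = 1310.738 sabins.
Additional absorption ΔA = 1310.738 − 514.015 = 796.7 sabins.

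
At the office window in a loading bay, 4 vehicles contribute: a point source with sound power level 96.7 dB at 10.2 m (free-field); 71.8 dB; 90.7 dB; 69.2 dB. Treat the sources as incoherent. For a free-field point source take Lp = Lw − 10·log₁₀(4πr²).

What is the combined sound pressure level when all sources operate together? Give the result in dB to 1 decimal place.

90.8 dB

Source at 10.2 m: Lp = 96.7 − 10·log₁₀(4π·10.2²) = 96.7 − 10·log₁₀(1307.405) = 65.5 dB.
Σ 10^(Lᵢ/10) = 1.202e+09.
Combined level = 10 log₁₀(1.202e+09) = 90.8 dB.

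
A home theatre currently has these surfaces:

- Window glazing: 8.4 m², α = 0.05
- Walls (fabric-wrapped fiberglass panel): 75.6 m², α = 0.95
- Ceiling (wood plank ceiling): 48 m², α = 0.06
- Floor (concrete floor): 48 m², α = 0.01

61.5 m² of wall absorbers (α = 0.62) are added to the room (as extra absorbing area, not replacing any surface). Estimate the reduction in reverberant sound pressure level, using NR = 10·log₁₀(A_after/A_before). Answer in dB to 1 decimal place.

1.8 dB

A_before = Σ Sᵢαᵢ = 8.4*0.05 + 75.6*0.95 + 48*0.06 + 48*0.01 = 75.600 sabins.
Treatment contributes 61.5·0.62 = 38.130 sabins.
New total A_after = 113.730 sabins.
Reduction = 10 log₁₀(A_after/A_before) = 10 log₁₀(1.5044) = 1.8 dB.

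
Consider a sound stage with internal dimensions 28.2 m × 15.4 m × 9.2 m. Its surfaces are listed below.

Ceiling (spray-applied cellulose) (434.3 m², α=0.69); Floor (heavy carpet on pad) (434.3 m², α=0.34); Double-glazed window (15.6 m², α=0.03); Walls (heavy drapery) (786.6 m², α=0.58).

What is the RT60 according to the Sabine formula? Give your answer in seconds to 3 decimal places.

0.712 s

A = Σ Sᵢαᵢ = 434.3×0.69 + 434.3×0.34 + 15.6×0.03 + 786.6×0.58 = 904.025 sabins.
Room volume: 3995.376 m³.
RT60 = 0.161 · V / A = 0.161 × 3995.376 / 904.025 = 0.712 s.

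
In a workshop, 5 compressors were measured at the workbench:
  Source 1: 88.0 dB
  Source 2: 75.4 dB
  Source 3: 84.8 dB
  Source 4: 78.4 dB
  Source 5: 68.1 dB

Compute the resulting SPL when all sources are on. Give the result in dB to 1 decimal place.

90.2 dB

Converting to relative power and adding: 10^(88.0/10) + 10^(75.4/10) + 10^(84.8/10) + 10^(78.4/10) + 10^(68.1/10) = 1.043e+09.
Combined level = 10 log₁₀(1.043e+09) = 90.2 dB.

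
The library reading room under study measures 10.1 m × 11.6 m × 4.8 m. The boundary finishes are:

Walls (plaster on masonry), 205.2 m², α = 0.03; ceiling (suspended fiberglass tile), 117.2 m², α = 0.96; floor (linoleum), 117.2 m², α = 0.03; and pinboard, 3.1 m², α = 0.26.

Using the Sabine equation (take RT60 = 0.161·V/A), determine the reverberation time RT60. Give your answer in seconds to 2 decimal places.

Total absorption A = 205.2·0.03 + 117.2·0.96 + 117.2·0.03 + 3.1·0.26
  = 6.156 + 112.512 + 3.516 + 0.806 = 122.990 m² sabins.
V = 10.1·11.6·4.8 = 562.368 m³.
RT60 = 0.161 · V / A = 0.161 × 562.368 / 122.990 = 0.74 s.

0.74 sec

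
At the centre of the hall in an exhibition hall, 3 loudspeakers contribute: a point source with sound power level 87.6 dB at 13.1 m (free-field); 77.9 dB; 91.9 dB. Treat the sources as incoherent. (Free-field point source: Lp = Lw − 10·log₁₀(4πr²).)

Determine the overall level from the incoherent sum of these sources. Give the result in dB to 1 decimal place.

Source at 13.1 m: Lp = 87.6 − 10·log₁₀(4π·13.1²) = 87.6 − 10·log₁₀(2156.515) = 54.3 dB.
Sum in the linear (power) domain: Σ 10^(Lᵢ/10) = 10^(54.3/10) + 10^(77.9/10) + 10^(91.9/10) = 1.611e+09.
Combined level = 10 log₁₀(1.611e+09) = 92.1 dB.

92.1 dB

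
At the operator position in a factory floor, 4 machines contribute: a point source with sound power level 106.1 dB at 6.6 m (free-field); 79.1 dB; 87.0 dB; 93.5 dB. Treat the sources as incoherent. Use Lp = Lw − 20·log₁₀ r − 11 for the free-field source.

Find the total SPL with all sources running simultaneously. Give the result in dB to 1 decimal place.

94.6 dB

Source at 6.6 m: Lp = 106.1 − 20·log₁₀(6.6) − 11 = 78.7 dB.
Σ 10^(Lᵢ/10) = 2.895e+09.
L_total = 10·log₁₀(2.895e+09) = 94.6 dB.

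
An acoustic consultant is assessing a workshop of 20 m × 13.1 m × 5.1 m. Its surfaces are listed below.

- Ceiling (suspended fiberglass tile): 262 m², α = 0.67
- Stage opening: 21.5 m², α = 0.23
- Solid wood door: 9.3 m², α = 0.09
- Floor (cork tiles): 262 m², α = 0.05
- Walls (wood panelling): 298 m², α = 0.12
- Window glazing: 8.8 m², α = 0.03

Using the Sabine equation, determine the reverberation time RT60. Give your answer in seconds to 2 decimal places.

Equivalent absorption area: A = 262·0.67 + 21.5·0.23 + 9.3·0.09 + 262·0.05 + 298·0.12 + 8.8·0.03 = 230.446 m².
Volume V = 20 × 13.1 × 5.1 = 1336.2 m³.
Sabine: RT60 = 0.161 × 1336.2 / 230.446 = 0.93 s.

0.93 s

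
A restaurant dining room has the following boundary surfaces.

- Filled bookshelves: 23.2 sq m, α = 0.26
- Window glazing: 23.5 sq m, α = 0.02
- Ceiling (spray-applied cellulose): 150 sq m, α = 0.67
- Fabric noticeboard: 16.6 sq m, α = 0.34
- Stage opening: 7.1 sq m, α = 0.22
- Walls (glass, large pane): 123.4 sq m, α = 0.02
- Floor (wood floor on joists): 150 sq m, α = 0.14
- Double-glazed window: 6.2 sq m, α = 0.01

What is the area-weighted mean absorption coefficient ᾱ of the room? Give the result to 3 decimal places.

0.275

Total surface area S = 500.0 sq m.
Σ(Sᵢαᵢ) = 23.2·0.26 + 23.5·0.02 + 150·0.67 + 16.6·0.34 + 7.1·0.22 + 123.4·0.02 + 150·0.14 + 6.2·0.01 = 137.738.
ᾱ = 137.738 / 500.0 = 0.275.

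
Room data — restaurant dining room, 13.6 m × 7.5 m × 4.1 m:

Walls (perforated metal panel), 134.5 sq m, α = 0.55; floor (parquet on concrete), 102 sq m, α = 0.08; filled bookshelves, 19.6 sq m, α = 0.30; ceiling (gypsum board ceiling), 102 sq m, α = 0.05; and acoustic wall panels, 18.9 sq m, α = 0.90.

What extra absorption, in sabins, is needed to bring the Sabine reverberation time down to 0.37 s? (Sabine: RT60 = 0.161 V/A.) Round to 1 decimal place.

Equivalent absorption area: A₁ = 134.5*0.55 + 102*0.08 + 19.6*0.30 + 102*0.05 + 18.9*0.90 = 110.125 sq m.
V = 418.2 m³. Required absorption A₂ = 0.161 × 418.2 / 0.37 = 181.974 sabins.
Shortfall: 181.974 − 110.125 = 71.8 sabins.

71.8 sabins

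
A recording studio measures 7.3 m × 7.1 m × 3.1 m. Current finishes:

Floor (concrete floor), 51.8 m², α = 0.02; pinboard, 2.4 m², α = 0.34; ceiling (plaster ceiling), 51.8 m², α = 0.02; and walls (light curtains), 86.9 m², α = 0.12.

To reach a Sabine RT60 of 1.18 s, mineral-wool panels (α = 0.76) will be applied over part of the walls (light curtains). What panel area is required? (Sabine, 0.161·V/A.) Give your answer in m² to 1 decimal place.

A₁ = Σ Sᵢαᵢ = 51.8*0.02 + 2.4*0.34 + 51.8*0.02 + 86.9*0.12 = 13.316 sabins.
V = 160.673 m³. Target absorption A₂ = 0.161 × 160.673 / 1.18 = 21.922 sabins.
Absorption to add: 21.922 − 13.316 = 8.606 sabins.
Net gain per m²: Δα = 0.76 − 0.12 = 0.64.
Panel area = 8.606 / 0.64 = 13.4 m².

13.4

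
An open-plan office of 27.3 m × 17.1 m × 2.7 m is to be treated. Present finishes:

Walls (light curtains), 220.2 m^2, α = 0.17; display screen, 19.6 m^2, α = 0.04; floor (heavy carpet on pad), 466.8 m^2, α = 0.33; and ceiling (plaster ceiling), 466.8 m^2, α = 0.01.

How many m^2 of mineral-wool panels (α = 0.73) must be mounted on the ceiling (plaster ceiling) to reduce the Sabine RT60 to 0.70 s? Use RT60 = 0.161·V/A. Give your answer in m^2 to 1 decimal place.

129.1

Total absorption A₁ = 220.2×0.17 + 19.6×0.04 + 466.8×0.33 + 466.8×0.01
  = 37.434 + 0.784 + 154.044 + 4.668 = 196.930 m^2 sabins.
Required A₂ = 0.161·1260.441/0.70 = 289.901 sabins.
Absorption to add: 289.901 − 196.930 = 92.971 sabins.
Net gain per m^2: Δα = 0.73 − 0.01 = 0.72.
Panel area = 92.971 / 0.72 = 129.1 m^2.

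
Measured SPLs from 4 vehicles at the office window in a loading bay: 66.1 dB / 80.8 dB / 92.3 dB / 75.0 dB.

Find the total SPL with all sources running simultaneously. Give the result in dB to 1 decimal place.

Σ 10^(Lᵢ/10) = 1.854e+09.
Combined level = 10 log₁₀(1.854e+09) = 92.7 dB.

92.7 dB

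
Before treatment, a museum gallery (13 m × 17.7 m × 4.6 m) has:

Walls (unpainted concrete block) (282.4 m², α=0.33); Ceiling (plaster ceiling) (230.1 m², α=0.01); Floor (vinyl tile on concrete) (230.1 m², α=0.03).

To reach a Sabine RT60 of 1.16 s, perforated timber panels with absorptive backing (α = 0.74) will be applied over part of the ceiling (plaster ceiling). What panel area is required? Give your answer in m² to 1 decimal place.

Summing Sᵢαᵢ: 93.192 + 2.301 + 6.903 → A₁ = 102.396 sabins.
Required A₂ = 0.161·1058.46/1.16 = 146.907 sabins.
ΔA needed = 146.907 − 102.396 = 44.511 sabins.
Each m² of panel replacing the ceiling (plaster ceiling) adds (0.74 − 0.01) = 0.73 sabins.
Area = ΔA/Δα = 44.511/0.73 = 61.0 m².

61.0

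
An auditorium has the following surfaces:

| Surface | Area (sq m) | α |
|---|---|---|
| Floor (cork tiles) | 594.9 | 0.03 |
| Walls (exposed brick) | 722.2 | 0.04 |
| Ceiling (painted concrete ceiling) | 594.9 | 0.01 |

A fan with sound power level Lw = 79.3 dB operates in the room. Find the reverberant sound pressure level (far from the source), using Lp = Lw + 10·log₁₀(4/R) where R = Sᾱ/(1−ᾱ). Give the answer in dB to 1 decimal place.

Σ(Sᵢαᵢ) = 594.9×0.03 + 722.2×0.04 + 594.9×0.01 = 52.684; total area S = 1912.0 sq m.
ᾱ = 52.684/1912.0 = 0.0276; R = Sᾱ/(1−ᾱ) = 52.684/(1−0.0276) = 54.179 sq m.
Lp = 79.3 + 10·log₁₀(4/54.179) = 79.3 + (-11.32) = 68.0 dB.

68.0 dB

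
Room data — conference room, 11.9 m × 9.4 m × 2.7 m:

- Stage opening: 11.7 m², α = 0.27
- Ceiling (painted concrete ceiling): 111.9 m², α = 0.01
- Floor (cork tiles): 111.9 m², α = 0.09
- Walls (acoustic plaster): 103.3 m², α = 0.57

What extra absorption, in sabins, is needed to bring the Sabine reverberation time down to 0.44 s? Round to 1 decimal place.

37.3 sabins

Equivalent absorption area: A₁ = 11.7×0.27 + 111.9×0.01 + 111.9×0.09 + 103.3×0.57 = 73.230 m².
V = 302.022 m³. Required absorption A₂ = 0.161 × 302.022 / 0.44 = 110.513 sabins.
ΔA = A₂ − A₁ = 110.513 − 73.230 = 37.3 sabins.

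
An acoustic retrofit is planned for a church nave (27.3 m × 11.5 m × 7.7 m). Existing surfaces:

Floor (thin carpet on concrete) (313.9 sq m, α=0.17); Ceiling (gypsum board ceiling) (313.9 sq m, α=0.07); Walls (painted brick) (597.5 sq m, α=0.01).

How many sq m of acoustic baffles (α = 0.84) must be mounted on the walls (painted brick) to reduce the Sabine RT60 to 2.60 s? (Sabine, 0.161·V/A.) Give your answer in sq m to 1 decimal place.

82.4

Equivalent absorption area: A₁ = 313.9×0.17 + 313.9×0.07 + 597.5×0.01 = 81.311 sq m.
V = 2417.415 m³. Target absorption A₂ = 0.161 × 2417.415 / 2.60 = 149.694 sabins.
Absorption to add: 149.694 − 81.311 = 68.383 sabins.
Net gain per sq m: Δα = 0.84 − 0.01 = 0.83.
Panel area = 68.383 / 0.83 = 82.4 sq m.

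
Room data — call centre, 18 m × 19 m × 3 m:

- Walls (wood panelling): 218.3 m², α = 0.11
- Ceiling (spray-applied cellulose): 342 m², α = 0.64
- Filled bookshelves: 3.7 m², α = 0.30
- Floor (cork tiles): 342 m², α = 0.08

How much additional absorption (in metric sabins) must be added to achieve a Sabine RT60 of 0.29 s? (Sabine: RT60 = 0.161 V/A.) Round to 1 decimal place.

298.2 sabins

Summing Sᵢαᵢ: 24.013 + 218.880 + 1.110 + 27.360 → A₁ = 271.363 sabins.
For T = 0.29 s, need A₂ = 0.161·V/T = 0.161·1026/0.29 = 569.607 sabins.
Shortfall: 569.607 − 271.363 = 298.2 sabins.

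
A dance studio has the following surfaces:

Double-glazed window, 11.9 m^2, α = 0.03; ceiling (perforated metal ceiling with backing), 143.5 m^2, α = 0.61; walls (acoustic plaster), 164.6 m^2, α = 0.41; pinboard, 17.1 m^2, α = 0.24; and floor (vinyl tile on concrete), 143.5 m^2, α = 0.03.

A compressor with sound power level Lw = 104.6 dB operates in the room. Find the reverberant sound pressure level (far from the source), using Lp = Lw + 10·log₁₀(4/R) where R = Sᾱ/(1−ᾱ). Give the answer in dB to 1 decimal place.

86.7 dB

Σ(Sᵢαᵢ) = 11.9×0.03 + 143.5×0.61 + 164.6×0.41 + 17.1×0.24 + 143.5×0.03 = 163.787; total area S = 480.6 m^2.
ᾱ = 163.787/480.6 = 0.3408; R = Sᾱ/(1−ᾱ) = 163.787/(1−0.3408) = 248.463 m^2.
Lp = Lw + 10 log₁₀(4/R) = 104.6 -17.93 = 86.7 dB.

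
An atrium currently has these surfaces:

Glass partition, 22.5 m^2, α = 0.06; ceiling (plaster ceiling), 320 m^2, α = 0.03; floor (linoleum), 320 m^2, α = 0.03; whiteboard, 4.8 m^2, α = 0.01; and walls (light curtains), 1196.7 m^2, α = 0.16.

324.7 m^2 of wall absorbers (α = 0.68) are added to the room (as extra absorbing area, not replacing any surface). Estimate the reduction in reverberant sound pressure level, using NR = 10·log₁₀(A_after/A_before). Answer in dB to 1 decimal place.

3.1 dB

Total absorption A_before = 22.5·0.06 + 320·0.03 + 320·0.03 + 4.8·0.01 + 1196.7·0.16
  = 1.350 + 9.600 + 9.600 + 0.048 + 191.472 = 212.070 m^2 sabins.
Added absorption = 324.7 × 0.68 = 220.796 sabins.
New total A_after = 432.866 sabins.
NR = 10·log₁₀(432.866/212.070) = 3.1 dB.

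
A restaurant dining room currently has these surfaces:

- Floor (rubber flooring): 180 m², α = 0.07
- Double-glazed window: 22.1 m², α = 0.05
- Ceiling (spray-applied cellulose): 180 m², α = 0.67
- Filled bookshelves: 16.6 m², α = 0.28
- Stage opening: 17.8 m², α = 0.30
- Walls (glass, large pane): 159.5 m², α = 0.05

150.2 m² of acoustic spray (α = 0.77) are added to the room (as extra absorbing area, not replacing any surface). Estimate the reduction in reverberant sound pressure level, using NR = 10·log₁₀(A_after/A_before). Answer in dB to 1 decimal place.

2.5 dB

Summing Sᵢαᵢ: 12.600 + 1.105 + 120.600 + 4.648 + 5.340 + 7.975 → A_before = 152.268 sabins.
Added absorption = 150.2 × 0.77 = 115.654 sabins.
New total A_after = 267.922 sabins.
Reduction = 10 log₁₀(A_after/A_before) = 10 log₁₀(1.7595) = 2.5 dB.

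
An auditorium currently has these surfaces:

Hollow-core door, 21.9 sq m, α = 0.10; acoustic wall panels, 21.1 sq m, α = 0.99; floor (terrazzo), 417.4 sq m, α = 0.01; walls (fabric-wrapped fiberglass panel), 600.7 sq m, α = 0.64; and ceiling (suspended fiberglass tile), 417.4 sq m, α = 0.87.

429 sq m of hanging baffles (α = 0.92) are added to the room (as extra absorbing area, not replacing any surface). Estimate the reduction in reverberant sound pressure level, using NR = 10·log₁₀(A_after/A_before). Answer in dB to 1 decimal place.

Total absorption A_before = 21.9×0.10 + 21.1×0.99 + 417.4×0.01 + 600.7×0.64 + 417.4×0.87
  = 2.190 + 20.889 + 4.174 + 384.448 + 363.138 = 774.839 sq m sabins.
Treatment contributes 429·0.92 = 394.680 sabins.
A_after = 774.839 + 394.680 = 1169.519 sabins.
Reduction = 10 log₁₀(A_after/A_before) = 10 log₁₀(1.5094) = 1.8 dB.

1.8 dB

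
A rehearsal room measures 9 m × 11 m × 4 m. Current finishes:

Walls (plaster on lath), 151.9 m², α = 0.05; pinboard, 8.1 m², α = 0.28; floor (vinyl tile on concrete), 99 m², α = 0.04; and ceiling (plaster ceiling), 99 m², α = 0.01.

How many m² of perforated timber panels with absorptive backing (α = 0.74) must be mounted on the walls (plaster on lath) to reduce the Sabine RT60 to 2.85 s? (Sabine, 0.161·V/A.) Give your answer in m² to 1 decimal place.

A₁ = Σ Sᵢαᵢ = 151.9×0.05 + 8.1×0.28 + 99×0.04 + 99×0.01 = 14.813 sabins.
V = 396 m³. Target absorption A₂ = 0.161 × 396 / 2.85 = 22.371 sabins.
ΔA needed = 22.371 − 14.813 = 7.558 sabins.
Each m² of panel replacing the walls (plaster on lath) adds (0.74 − 0.05) = 0.69 sabins.
Panel area = 7.558 / 0.69 = 11.0 m².

11.0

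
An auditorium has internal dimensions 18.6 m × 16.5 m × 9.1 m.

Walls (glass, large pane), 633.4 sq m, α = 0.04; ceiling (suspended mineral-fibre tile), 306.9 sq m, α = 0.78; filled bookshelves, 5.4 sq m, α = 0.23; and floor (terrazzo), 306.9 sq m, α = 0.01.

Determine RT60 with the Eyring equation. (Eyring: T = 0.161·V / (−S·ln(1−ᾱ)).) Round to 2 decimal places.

S = Σ Sᵢ = 1252.6 sq m.
Σ(Sᵢαᵢ) = 633.4×0.04 + 306.9×0.78 + 5.4×0.23 + 306.9×0.01 = 269.029.
Mean coefficient ᾱ = A/S = 0.2148.
−S·ln(1−ᾱ) = −1252.6 × ln(1 − 0.2148) = 302.900.
V = 18.6 × 16.5 × 9.1 = 2792.79 m³.
RT60 = 0.161 × 2792.79 / 302.900 = 1.48 s.

1.48 sec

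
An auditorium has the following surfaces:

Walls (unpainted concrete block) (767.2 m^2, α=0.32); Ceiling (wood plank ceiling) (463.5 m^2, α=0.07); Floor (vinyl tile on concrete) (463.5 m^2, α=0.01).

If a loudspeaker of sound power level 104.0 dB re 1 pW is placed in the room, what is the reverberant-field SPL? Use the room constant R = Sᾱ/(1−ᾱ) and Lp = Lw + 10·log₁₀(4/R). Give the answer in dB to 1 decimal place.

Σ(Sᵢαᵢ) = 767.2·0.32 + 463.5·0.07 + 463.5·0.01 = 282.584; total area S = 1694.2 m^2.
ᾱ = 0.1668, so room constant R = A/(1−ᾱ) = 339.155 m^2.
Lp = 104.0 + 10·log₁₀(4/339.155) = 104.0 + (-19.28) = 84.7 dB.

84.7 dB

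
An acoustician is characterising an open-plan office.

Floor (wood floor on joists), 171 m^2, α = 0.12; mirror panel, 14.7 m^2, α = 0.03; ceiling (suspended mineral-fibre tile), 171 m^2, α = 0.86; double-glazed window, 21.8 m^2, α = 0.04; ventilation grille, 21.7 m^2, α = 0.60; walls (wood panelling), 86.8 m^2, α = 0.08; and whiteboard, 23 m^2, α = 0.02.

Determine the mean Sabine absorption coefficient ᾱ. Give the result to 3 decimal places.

S = Σ Sᵢ = 171 + 14.7 + 171 + 21.8 + 21.7 + 86.8 + 23 = 510.0 m^2.
Σ(Sᵢαᵢ) = 171*0.12 + 14.7*0.03 + 171*0.86 + 21.8*0.04 + 21.7*0.60 + 86.8*0.08 + 23*0.02 = 189.317.
ᾱ = A/S = 0.371.

0.371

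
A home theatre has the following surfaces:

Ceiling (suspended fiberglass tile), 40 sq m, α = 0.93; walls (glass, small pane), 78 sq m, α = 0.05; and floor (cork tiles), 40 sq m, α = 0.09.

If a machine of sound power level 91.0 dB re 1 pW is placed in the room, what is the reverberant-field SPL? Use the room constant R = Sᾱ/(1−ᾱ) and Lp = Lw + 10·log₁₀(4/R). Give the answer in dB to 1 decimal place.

79.1 dB

Σ(Sᵢαᵢ) = 40·0.93 + 78·0.05 + 40·0.09 = 44.700; total area S = 158.0 sq m.
ᾱ = 44.700/158.0 = 0.2829; R = Sᾱ/(1−ᾱ) = 44.700/(1−0.2829) = 62.334 sq m.
Lp = Lw + 10 log₁₀(4/R) = 91.0 -11.93 = 79.1 dB.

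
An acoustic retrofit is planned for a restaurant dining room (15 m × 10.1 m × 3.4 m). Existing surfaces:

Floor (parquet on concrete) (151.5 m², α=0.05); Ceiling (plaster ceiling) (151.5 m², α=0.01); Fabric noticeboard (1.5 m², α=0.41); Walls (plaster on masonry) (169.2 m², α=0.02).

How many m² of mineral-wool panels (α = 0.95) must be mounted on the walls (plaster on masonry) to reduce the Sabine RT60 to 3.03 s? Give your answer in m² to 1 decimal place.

15.4

A₁ = Σ Sᵢαᵢ = 151.5·0.05 + 151.5·0.01 + 1.5·0.41 + 169.2·0.02 = 13.089 sabins.
Required A₂ = 0.161·515.1/3.03 = 27.370 sabins.
Absorption to add: 27.370 − 13.089 = 14.281 sabins.
Net gain per m²: Δα = 0.95 − 0.02 = 0.93.
Area = ΔA/Δα = 14.281/0.93 = 15.4 m².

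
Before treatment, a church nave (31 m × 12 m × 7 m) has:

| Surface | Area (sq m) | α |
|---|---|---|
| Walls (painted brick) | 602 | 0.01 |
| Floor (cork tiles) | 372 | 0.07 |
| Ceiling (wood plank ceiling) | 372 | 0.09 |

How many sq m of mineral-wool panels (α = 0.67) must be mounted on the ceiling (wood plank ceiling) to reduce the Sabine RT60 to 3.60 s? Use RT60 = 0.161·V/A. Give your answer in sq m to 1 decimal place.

Total absorption A₁ = 602*0.01 + 372*0.07 + 372*0.09
  = 6.020 + 26.040 + 33.480 = 65.540 sq m sabins.
V = 2604 m³. Target absorption A₂ = 0.161 × 2604 / 3.60 = 116.457 sabins.
ΔA needed = 116.457 − 65.540 = 50.917 sabins.
Net gain per sq m: Δα = 0.67 − 0.09 = 0.58.
Area = ΔA/Δα = 50.917/0.58 = 87.8 sq m.

87.8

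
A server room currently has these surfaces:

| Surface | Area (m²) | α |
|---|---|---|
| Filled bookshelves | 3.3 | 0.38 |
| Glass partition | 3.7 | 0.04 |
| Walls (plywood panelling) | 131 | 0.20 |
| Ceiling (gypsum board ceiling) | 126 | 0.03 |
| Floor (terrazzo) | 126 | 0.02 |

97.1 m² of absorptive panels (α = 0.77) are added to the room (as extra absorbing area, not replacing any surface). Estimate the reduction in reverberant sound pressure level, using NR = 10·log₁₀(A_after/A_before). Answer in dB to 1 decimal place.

5.1 dB

Equivalent absorption area: A_before = 3.3×0.38 + 3.7×0.04 + 131×0.20 + 126×0.03 + 126×0.02 = 33.902 m².
Added absorption = 97.1 × 0.77 = 74.767 sabins.
A_after = 33.902 + 74.767 = 108.669 sabins.
NR = 10·log₁₀(108.669/33.902) = 5.1 dB.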